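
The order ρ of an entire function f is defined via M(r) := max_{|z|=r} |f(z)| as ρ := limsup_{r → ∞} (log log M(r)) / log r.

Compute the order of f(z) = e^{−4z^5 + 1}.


|e^{−4z^5 + 1}| = e^{Re(-4·z^5) + 1} ≤ e^{4|z|^5 + 1} = e^{4r^5 + 1} on |z| = r, so ρ ≤ 5. Choosing z on |z|=r so that -4·z^5 is real positive (always possible by picking arg z appropriately) gives |f(z)| = e^{4r^5 + 1}, matching the bound. The additive constant 1 does not affect log log M(r) ~ 5·log r. Hence ρ = 5.
Therefore ρ = 5.

Order ρ = 5.


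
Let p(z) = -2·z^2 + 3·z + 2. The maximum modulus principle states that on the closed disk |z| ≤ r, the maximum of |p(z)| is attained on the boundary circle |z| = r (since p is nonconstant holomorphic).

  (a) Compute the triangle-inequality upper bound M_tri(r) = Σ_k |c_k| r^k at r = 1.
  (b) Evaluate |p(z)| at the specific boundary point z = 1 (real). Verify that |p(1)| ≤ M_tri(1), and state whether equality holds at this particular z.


Coefficients: c_0 = 2, c_1 = 3, c_2 = -2. Radius r = 1.
Part (a). Triangle bound: M_tri(r) = Σ_k |c_k| r^k
  = |2|·1^0 + |3|·1^1 + |-2|·1^2
  = 2 + 3 + 2 = 7.
This bounds M(r) := max_{|z|=r} |p(z)| from above; equality holds iff all terms c_k z^k can be made to align in phase at a single z on |z|=r.
Part (b). At z = 1 (real, on the circle |z| = r):
  p(1) = (2)·1^0 + (3)·1^1 + (-2)·1^2 = 3.
  |p(1)| = 3.
Check: |p(1)| = 3 ≤ 7 = M_tri(1). ✓ Equality does not hold at z = 1 (the coefficients have mixed signs, so the terms do not all align in phase there).

M_tri(1) = 7; |p(1)| = 3; equality at z=1: no.


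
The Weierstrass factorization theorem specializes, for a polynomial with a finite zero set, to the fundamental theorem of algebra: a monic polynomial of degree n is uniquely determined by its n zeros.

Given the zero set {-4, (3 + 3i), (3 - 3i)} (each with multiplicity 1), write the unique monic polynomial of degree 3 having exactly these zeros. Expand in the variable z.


The polynomial is p(z) = ∏_{α ∈ S} (z − α), where S = {-4, (3 + 3i), (3 - 3i)}.
Expanding the product yields: p(z) = z^3 -2·z^2 -6·z + 72.
Note conjugate pairs combine to real quadratics: (z − (3+3i))(z − (3−3i)) = z² − 6z + 18.
The resulting polynomial has degree 3 and real coefficients as required.

p(z) = z^3 -2·z^2 -6·z + 72.


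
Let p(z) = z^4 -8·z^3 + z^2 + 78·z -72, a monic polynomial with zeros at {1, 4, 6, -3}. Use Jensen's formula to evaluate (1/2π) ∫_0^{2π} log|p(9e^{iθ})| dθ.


Zeros: -3, 1, 4, 6; r = 9.
Inside |z| < r: -3, 1, 4, 6. Outside (|z| ≥ r): ∅.
p(0) = -72, so log|p(0)| = log(72) = 4.2767.
Apply Jensen: I(r) = log|p(0)| + Σ_k log(r/|z_k|), summed over zeros inside |z| < r.
  log(r/|z_k|) for z_k = 1: log(9/1) = 2.1972
  log(r/|z_k|) for z_k = 4: log(9/4) = 0.8109
  log(r/|z_k|) for z_k = 6: log(9/6) = 0.4055
  log(r/|z_k|) for z_k = -3: log(9/3) = 1.0986
Sum over inside zeros: 4.5122.
I(r) = log|p(0)| + (inside sum) = 4.2767 + 4.5122 = 8.7889.
Closed form (all zeros inside, monic): I(r) = n·log(r) = 4·log(9) = 8.7889. ✓

I(r) ≈ 8.7889.


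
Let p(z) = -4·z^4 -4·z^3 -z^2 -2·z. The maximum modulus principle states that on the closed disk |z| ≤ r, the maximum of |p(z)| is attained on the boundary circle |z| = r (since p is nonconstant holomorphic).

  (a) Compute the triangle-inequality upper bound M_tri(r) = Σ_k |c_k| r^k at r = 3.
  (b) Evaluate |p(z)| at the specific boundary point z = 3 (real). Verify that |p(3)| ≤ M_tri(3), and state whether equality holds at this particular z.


Coefficients: c_0 = 0, c_1 = -2, c_2 = -1, c_3 = -4, c_4 = -4. Radius r = 3.
Part (a). Triangle bound: M_tri(r) = Σ_k |c_k| r^k
  = |0|·3^0 + |-2|·3^1 + |-1|·3^2 + |-4|·3^3 + |-4|·3^4
  = 0 + 6 + 9 + 108 + 324 = 447.
This bounds M(r) := max_{|z|=r} |p(z)| from above; equality holds iff all terms c_k z^k can be made to align in phase at a single z on |z|=r.
Part (b). At z = 3 (real, on the circle |z| = r):
  p(3) = (0)·3^0 + (-2)·3^1 + (-1)·3^2 + (-4)·3^3 + (-4)·3^4 = -447.
  |p(3)| = 447.
Since all nonzero coefficients share the same sign, |p(3)| = 447 = M_tri(3); the triangle bound is attained at z = 3, so in fact M(r) = 447.

M_tri(3) = 447; |p(3)| = 447; equality at z=3: yes.


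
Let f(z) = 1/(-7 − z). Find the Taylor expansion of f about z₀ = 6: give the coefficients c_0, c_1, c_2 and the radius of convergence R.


Let w = z − z₀, so z = z₀ + w.
Then -7 − z = -7 − (z₀ + w) = (-7 − z₀) − w = -13 − w.
f(z) = 1/(-13 − w) = (1/(-13)) · 1/(1 − w/(-13)) = Σ_{n≥0} w^n / (-13)^(n+1).
So c_n = 1/(-13)^(n+1):
  c_0 = 1/(-13)^1 = -1/13.
  c_1 = 1/(-13)^2 = 1/169.
  c_2 = 1/(-13)^3 = -1/2197.
The series is valid for |w/d| < 1, i.e. |z − z₀| < |d|.
Radius of convergence: R = |-7 − z₀| = |-13| = 13 (distance from z₀ to the singularity z = -7).

c_0 = -1/13, c_1 = 1/169, c_2 = -1/2197; R = 13.


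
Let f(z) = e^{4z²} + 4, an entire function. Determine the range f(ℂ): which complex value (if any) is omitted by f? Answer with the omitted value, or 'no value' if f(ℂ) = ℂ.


Little Picard bounds the complement of f(ℂ) to at most one point.
The exponent g(z) = 4z² is a nonconstant polynomial, hence surjective onto ℂ. So e^{g(z)} takes every value in {e^w : w ∈ ℂ} = ℂ ∖ {0}. Adding 4 shifts the range to ℂ ∖ {4}. f omits exactly 4.

Omitted value: 4.


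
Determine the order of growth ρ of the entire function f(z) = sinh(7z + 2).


sinh(w) is a linear combination of e^{iw} and e^{−iw} (or e^w, e^{−w} in the hyperbolic case), so |sinh(w)| ≤ e^{|w|}. With w = 7z + 2, |w| ≤ 7|z| + 2 = 7r + 2 on |z| = r, giving M(r) ≤ e^{7r + 2}, so ρ ≤ 1. On a suitable ray (z = it for sin/cos; z = t for sinh/cosh, t real → ∞), |sinh(7z + 2)| grows like e^{7|t|}/2, so ρ ≥ 1. Hence ρ = 1.
Therefore ρ = 1.

Order ρ = 1.


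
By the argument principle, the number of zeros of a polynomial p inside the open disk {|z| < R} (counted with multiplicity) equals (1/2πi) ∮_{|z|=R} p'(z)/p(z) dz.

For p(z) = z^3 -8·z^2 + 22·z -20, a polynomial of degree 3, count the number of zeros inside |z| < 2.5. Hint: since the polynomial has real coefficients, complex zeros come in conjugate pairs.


The zeros of p are: 2, (3 + 1i), (3 - 1i).
Their magnitudes are: 2, 3.162, 3.162.
Zeros with |z| < R = 2.5: 2.
Count = 1.
By the argument principle, (1/2πi) ∮_{|z|=R} p'(z)/p(z) dz equals exactly this count.

Number of zeros inside |z| < 2.5: 1.


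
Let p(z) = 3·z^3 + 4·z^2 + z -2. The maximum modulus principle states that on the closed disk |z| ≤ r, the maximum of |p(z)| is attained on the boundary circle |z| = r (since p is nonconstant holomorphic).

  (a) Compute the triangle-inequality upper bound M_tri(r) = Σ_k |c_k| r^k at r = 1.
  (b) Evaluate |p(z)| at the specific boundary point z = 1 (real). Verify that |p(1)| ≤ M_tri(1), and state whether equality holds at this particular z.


Coefficients: c_0 = -2, c_1 = 1, c_2 = 4, c_3 = 3. Radius r = 1.
Part (a). Triangle bound: M_tri(r) = Σ_k |c_k| r^k
  = |-2|·1^0 + |1|·1^1 + |4|·1^2 + |3|·1^3
  = 2 + 1 + 4 + 3 = 10.
This bounds M(r) := max_{|z|=r} |p(z)| from above; equality holds iff all terms c_k z^k can be made to align in phase at a single z on |z|=r.
Part (b). At z = 1 (real, on the circle |z| = r):
  p(1) = (-2)·1^0 + (1)·1^1 + (4)·1^2 + (3)·1^3 = 6.
  |p(1)| = 6.
Check: |p(1)| = 6 ≤ 10 = M_tri(1). ✓ Equality does not hold at z = 1 (the coefficients have mixed signs, so the terms do not all align in phase there).

M_tri(1) = 10; |p(1)| = 6; equality at z=1: no.


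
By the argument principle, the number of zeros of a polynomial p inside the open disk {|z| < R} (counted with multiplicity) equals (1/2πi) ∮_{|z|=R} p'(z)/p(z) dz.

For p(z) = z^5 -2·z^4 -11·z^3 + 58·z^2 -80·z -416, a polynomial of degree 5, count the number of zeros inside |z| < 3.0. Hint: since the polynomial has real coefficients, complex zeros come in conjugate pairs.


The zeros of p are: 4, -2, -4, (2 + 3i), (2 - 3i).
Their magnitudes are: 4, 2, 4, 3.606, 3.606.
Zeros with |z| < R = 3.0: -2.
Count = 1.
By the argument principle, (1/2πi) ∮_{|z|=R} p'(z)/p(z) dz equals exactly this count.

Number of zeros inside |z| < 3.0: 1.


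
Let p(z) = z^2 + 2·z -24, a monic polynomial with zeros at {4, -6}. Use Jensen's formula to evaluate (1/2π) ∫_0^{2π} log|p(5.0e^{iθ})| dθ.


Zeros: -6, 4; r = 5.0.
Inside |z| < r: 4. Outside (|z| ≥ r): -6.
p(0) = -24, so log|p(0)| = log(24) = 3.1781.
Apply Jensen: I(r) = log|p(0)| + Σ_k log(r/|z_k|), summed over zeros inside |z| < r.
  log(r/|z_k|) for z_k = 4: log(5.0/4) = 0.2231
  Outside zeros (-6) contribute nothing to the Jensen sum.
Sum over inside zeros: 0.2231.
I(r) = log|p(0)| + (inside sum) = 3.1781 + 0.2231 = 3.4012.
Note: since some zeros are outside |z| ≤ r, the simplified n·log(r) form does NOT apply — only the inside zeros contribute.

I(r) ≈ 3.4012.


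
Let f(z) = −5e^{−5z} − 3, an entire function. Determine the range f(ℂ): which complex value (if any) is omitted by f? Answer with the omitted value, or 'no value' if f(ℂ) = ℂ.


Little Picard bounds the complement of f(ℂ) to at most one point.
e^{−5z} is never zero on ℂ, so -5·e^{−5z} takes every value in ℂ ∖ {0}. Adding -3 shifts the range to ℂ ∖ {-3}. Thus f omits exactly the value -3.

Omitted value: -3.


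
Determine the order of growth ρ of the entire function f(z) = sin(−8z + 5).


sin(w) is a linear combination of e^{iw} and e^{−iw} (or e^w, e^{−w} in the hyperbolic case), so |sin(w)| ≤ e^{|w|}. With w = −8z + 5, |w| ≤ 8|z| + 5 = 8r + 5 on |z| = r, giving M(r) ≤ e^{8r + 5}, so ρ ≤ 1. On a suitable ray (z = it for sin/cos; z = t for sinh/cosh, t real → ∞), |sin(−8z + 5)| grows like e^{8|t|}/2, so ρ ≥ 1. Hence ρ = 1.
Therefore ρ = 1.

Order ρ = 1.


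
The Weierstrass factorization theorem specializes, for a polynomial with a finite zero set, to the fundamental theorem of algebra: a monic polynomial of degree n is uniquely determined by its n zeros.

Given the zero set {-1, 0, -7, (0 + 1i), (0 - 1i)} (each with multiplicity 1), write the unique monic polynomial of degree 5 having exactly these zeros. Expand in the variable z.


The polynomial is p(z) = ∏_{α ∈ S} (z − α), where S = {-1, 0, -7, (0 + 1i), (0 - 1i)}.
Expanding the product yields: p(z) = z^5 + 8·z^4 + 8·z^3 + 8·z^2 + 7·z.
Note conjugate pairs combine to real quadratics: (z − (0+1i))(z − (0−1i)) = z² + 1.
The resulting polynomial has degree 5 and real coefficients as required.

p(z) = z^5 + 8·z^4 + 8·z^3 + 8·z^2 + 7·z.


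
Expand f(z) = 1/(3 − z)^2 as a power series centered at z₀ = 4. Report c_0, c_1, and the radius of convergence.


Let w = z − z₀, so z = z₀ + w.
Then 3 − z = 3 − (z₀ + w) = (3 − z₀) − w = -1 − w.
f(z) = 1/(-1 − w)^2 = (1/(-1)^2) · (1 − w/(-1))^{−2}.
By the binomial series (1−u)^{−2} = Σ_{n≥0} C(n+1, 1) u^n for |u|<1, with u = w/(-1):
  c_n = C(n+1, 1) / (-1)^(n+2).
  c_0 = 1/(-1)^2 = 1.
  c_1 = 2/(-1)^3 = -2.
The series is valid for |w/d| < 1, i.e. |z − z₀| < |d|.
Radius of convergence: R = |3 − z₀| = |-1| = 1 (distance from z₀ to the singularity z = 3).

c_0 = 1, c_1 = -2; R = 1.


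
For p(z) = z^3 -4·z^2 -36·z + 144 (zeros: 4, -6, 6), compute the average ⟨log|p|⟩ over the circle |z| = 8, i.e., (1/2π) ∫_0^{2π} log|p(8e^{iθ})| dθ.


Zeros: -6, 4, 6; r = 8.
Inside |z| < r: -6, 4, 6. Outside (|z| ≥ r): ∅.
p(0) = 144, so log|p(0)| = log(144) = 4.9698.
Apply Jensen: I(r) = log|p(0)| + Σ_k log(r/|z_k|), summed over zeros inside |z| < r.
  log(r/|z_k|) for z_k = 4: log(8/4) = 0.6931
  log(r/|z_k|) for z_k = -6: log(8/6) = 0.2877
  log(r/|z_k|) for z_k = 6: log(8/6) = 0.2877
Sum over inside zeros: 1.2685.
I(r) = log|p(0)| + (inside sum) = 4.9698 + 1.2685 = 6.2383.
Closed form (all zeros inside, monic): I(r) = n·log(r) = 3·log(8) = 6.2383. ✓

I(r) ≈ 6.2383.


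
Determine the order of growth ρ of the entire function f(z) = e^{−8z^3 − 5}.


|e^{−8z^3 − 5}| = e^{Re(-8·z^3) + -5} ≤ e^{8|z|^3 + -5} = e^{8r^3 + -5} on |z| = r, so ρ ≤ 3. Choosing z on |z|=r so that -8·z^3 is real positive (always possible by picking arg z appropriately) gives |f(z)| = e^{8r^3 + -5}, matching the bound. The additive constant -5 does not affect log log M(r) ~ 3·log r. Hence ρ = 3.
Therefore ρ = 3.

Order ρ = 3.


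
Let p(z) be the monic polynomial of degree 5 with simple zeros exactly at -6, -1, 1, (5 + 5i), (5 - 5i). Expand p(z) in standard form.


The polynomial is p(z) = ∏_{α ∈ S} (z − α), where S = {-6, -1, 1, (5 + 5i), (5 - 5i)}.
Expanding the product yields: p(z) = z^5 -4·z^4 -11·z^3 + 304·z^2 + 10·z -300.
Note conjugate pairs combine to real quadratics: (z − (5+5i))(z − (5−5i)) = z² − 10z + 50.
The resulting polynomial has degree 5 and real coefficients as required.

p(z) = z^5 -4·z^4 -11·z^3 + 304·z^2 + 10·z -300.


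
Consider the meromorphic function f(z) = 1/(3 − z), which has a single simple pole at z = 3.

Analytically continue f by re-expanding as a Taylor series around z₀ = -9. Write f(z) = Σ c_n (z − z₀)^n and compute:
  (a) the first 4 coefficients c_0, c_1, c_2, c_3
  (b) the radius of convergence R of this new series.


Let w = z − z₀, so z = z₀ + w.
Then 3 − z = 3 − (z₀ + w) = (3 − z₀) − w = 12 − w.
f(z) = 1/(12 − w) = (1/(12)) · 1/(1 − w/(12)) = Σ_{n≥0} w^n / (12)^(n+1).
So c_n = 1/(12)^(n+1):
  c_0 = 1/(12)^1 = 1/12.
  c_1 = 1/(12)^2 = 1/144.
  c_2 = 1/(12)^3 = 1/1728.
  c_3 = 1/(12)^4 = 1/20736.
The series is valid for |w/d| < 1, i.e. |z − z₀| < |d|.
Radius of convergence: R = |3 − z₀| = |12| = 12 (distance from z₀ to the singularity z = 3).

c_0 = 1/12, c_1 = 1/144, c_2 = 1/1728, c_3 = 1/20736; R = 12.


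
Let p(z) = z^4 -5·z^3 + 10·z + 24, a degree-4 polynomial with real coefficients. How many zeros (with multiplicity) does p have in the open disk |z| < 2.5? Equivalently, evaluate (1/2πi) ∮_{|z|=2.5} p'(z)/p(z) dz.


The zeros of p are: 3, (-1 + 1i), (-1 - 1i), 4.
Their magnitudes are: 3, 1.414, 1.414, 4.
Zeros with |z| < R = 2.5: (-1 + 1i), (-1 - 1i).
Count = 2.
By the argument principle, (1/2πi) ∮_{|z|=R} p'(z)/p(z) dz equals exactly this count.

Number of zeros inside |z| < 2.5: 2.


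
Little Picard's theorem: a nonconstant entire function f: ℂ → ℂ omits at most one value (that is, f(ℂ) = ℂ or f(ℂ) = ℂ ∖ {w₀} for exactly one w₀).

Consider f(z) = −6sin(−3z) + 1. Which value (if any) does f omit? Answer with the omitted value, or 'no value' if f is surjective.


Little Picard bounds the complement of f(ℂ) to at most one point.
sin is entire and surjective onto ℂ: for every w ∈ ℂ, sin(ζ) = w has a solution ζ ∈ ℂ (e.g., via the complex inverse arcsin). With ζ = −3z this gives z = ζ/(-3). Then -6·sin(−3z) takes every value in -6·ℂ = ℂ, and adding 1 is a bijection of ℂ. So f is surjective and omits no value. (Note: only on the real line is sin bounded by [−1, 1].)

Omitted value: no value.


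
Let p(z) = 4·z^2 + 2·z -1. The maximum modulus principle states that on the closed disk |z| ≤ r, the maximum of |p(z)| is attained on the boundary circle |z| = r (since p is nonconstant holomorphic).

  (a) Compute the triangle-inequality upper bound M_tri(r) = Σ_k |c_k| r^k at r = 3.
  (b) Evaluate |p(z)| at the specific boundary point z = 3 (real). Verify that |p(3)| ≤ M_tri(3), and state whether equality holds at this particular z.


Coefficients: c_0 = -1, c_1 = 2, c_2 = 4. Radius r = 3.
Part (a). Triangle bound: M_tri(r) = Σ_k |c_k| r^k
  = |-1|·3^0 + |2|·3^1 + |4|·3^2
  = 1 + 6 + 36 = 43.
This bounds M(r) := max_{|z|=r} |p(z)| from above; equality holds iff all terms c_k z^k can be made to align in phase at a single z on |z|=r.
Part (b). At z = 3 (real, on the circle |z| = r):
  p(3) = (-1)·3^0 + (2)·3^1 + (4)·3^2 = 41.
  |p(3)| = 41.
Check: |p(3)| = 41 ≤ 43 = M_tri(3). ✓ Equality does not hold at z = 3 (the coefficients have mixed signs, so the terms do not all align in phase there).

M_tri(3) = 43; |p(3)| = 41; equality at z=3: no.


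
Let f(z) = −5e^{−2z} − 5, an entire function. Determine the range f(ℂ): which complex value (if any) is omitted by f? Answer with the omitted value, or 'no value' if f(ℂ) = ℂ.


Little Picard bounds the complement of f(ℂ) to at most one point.
e^{−2z} is never zero on ℂ, so -5·e^{−2z} takes every value in ℂ ∖ {0}. Adding -5 shifts the range to ℂ ∖ {-5}. Thus f omits exactly the value -5.

Omitted value: -5.


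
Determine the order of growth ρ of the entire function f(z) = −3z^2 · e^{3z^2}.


M(r) = max_{|z|=r} |-3|·|z|^2·|e^{3z^2}| = 3·r^2 · e^{3r^2} (the factors attain their maxima compatibly on |z|=r). Then log M(r) = log 3 + 2·log r + 3r^2, dominated by the last term, so log log M(r) ~ 2·log r. The polynomial factor -3z^2 contributes only a log r term and does not affect the order. ρ = 2.
Therefore ρ = 2.

Order ρ = 2.


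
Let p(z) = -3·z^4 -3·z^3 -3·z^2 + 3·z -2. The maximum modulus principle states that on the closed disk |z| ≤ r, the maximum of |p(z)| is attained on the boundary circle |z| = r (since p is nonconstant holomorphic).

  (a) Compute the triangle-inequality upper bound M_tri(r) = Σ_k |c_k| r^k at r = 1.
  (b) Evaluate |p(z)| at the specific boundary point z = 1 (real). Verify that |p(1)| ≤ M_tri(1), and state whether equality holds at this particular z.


Coefficients: c_0 = -2, c_1 = 3, c_2 = -3, c_3 = -3, c_4 = -3. Radius r = 1.
Part (a). Triangle bound: M_tri(r) = Σ_k |c_k| r^k
  = |-2|·1^0 + |3|·1^1 + |-3|·1^2 + |-3|·1^3 + |-3|·1^4
  = 2 + 3 + 3 + 3 + 3 = 14.
This bounds M(r) := max_{|z|=r} |p(z)| from above; equality holds iff all terms c_k z^k can be made to align in phase at a single z on |z|=r.
Part (b). At z = 1 (real, on the circle |z| = r):
  p(1) = (-2)·1^0 + (3)·1^1 + (-3)·1^2 + (-3)·1^3 + (-3)·1^4 = -8.
  |p(1)| = 8.
Check: |p(1)| = 8 ≤ 14 = M_tri(1). ✓ Equality does not hold at z = 1 (the coefficients have mixed signs, so the terms do not all align in phase there).

M_tri(1) = 14; |p(1)| = 8; equality at z=1: no.


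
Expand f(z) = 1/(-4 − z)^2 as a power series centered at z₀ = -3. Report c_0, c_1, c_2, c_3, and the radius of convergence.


Let w = z − z₀, so z = z₀ + w.
Then -4 − z = -4 − (z₀ + w) = (-4 − z₀) − w = -1 − w.
f(z) = 1/(-1 − w)^2 = (1/(-1)^2) · (1 − w/(-1))^{−2}.
By the binomial series (1−u)^{−2} = Σ_{n≥0} C(n+1, 1) u^n for |u|<1, with u = w/(-1):
  c_n = C(n+1, 1) / (-1)^(n+2).
  c_0 = 1/(-1)^2 = 1.
  c_1 = 2/(-1)^3 = -2.
  c_2 = 3/(-1)^4 = 3.
  c_3 = 4/(-1)^5 = -4.
The series is valid for |w/d| < 1, i.e. |z − z₀| < |d|.
Radius of convergence: R = |-4 − z₀| = |-1| = 1 (distance from z₀ to the singularity z = -4).

c_0 = 1, c_1 = -2, c_2 = 3, c_3 = -4; R = 1.


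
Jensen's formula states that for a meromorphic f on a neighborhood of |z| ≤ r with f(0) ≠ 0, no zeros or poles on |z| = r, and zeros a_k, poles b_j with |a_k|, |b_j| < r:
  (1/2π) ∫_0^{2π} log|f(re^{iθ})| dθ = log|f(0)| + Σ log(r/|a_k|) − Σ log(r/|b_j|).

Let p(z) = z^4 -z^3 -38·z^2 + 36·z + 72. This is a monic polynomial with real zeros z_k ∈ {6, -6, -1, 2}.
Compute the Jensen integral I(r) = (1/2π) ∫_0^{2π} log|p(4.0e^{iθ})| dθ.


Zeros: -6, -1, 2, 6; r = 4.0.
Inside |z| < r: -1, 2. Outside (|z| ≥ r): -6, 6.
p(0) = 72, so log|p(0)| = log(72) = 4.2767.
Apply Jensen: I(r) = log|p(0)| + Σ_k log(r/|z_k|), summed over zeros inside |z| < r.
  log(r/|z_k|) for z_k = -1: log(4.0/1) = 1.3863
  log(r/|z_k|) for z_k = 2: log(4.0/2) = 0.6931
  Outside zeros (-6, 6) contribute nothing to the Jensen sum.
Sum over inside zeros: 2.0794.
I(r) = log|p(0)| + (inside sum) = 4.2767 + 2.0794 = 6.3561.
Note: since some zeros are outside |z| ≤ r, the simplified n·log(r) form does NOT apply — only the inside zeros contribute.

I(r) ≈ 6.3561.


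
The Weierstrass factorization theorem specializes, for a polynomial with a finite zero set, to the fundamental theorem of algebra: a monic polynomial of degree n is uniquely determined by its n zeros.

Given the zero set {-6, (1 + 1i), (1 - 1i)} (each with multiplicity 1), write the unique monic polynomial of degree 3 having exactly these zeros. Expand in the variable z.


The polynomial is p(z) = ∏_{α ∈ S} (z − α), where S = {-6, (1 + 1i), (1 - 1i)}.
Expanding the product yields: p(z) = z^3 + 4·z^2 -10·z + 12.
Note conjugate pairs combine to real quadratics: (z − (1+1i))(z − (1−1i)) = z² − 2z + 2.
The resulting polynomial has degree 3 and real coefficients as required.

p(z) = z^3 + 4·z^2 -10·z + 12.


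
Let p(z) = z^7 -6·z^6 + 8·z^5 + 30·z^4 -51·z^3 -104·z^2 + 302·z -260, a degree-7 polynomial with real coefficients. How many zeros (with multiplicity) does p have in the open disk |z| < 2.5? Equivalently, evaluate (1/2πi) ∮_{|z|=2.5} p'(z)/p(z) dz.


The zeros of p are: (-2 + 1i), (-2 - 1i), 2, (3 + 2i), (3 - 2i), (1 + 1i), (1 - 1i).
Their magnitudes are: 2.236, 2.236, 2, 3.606, 3.606, 1.414, 1.414.
Zeros with |z| < R = 2.5: (-2 + 1i), (-2 - 1i), 2, (1 + 1i), (1 - 1i).
Count = 5.
By the argument principle, (1/2πi) ∮_{|z|=R} p'(z)/p(z) dz equals exactly this count.

Number of zeros inside |z| < 2.5: 5.


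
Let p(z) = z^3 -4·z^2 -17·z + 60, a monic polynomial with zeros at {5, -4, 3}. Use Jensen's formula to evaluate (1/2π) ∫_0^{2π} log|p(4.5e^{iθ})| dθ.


Zeros: -4, 3, 5; r = 4.5.
Inside |z| < r: -4, 3. Outside (|z| ≥ r): 5.
p(0) = 60, so log|p(0)| = log(60) = 4.0943.
Apply Jensen: I(r) = log|p(0)| + Σ_k log(r/|z_k|), summed over zeros inside |z| < r.
  log(r/|z_k|) for z_k = -4: log(4.5/4) = 0.1178
  log(r/|z_k|) for z_k = 3: log(4.5/3) = 0.4055
  Outside zeros (5) contribute nothing to the Jensen sum.
Sum over inside zeros: 0.5232.
I(r) = log|p(0)| + (inside sum) = 4.0943 + 0.5232 = 4.6176.
Note: since some zeros are outside |z| ≤ r, the simplified n·log(r) form does NOT apply — only the inside zeros contribute.

I(r) ≈ 4.6176.


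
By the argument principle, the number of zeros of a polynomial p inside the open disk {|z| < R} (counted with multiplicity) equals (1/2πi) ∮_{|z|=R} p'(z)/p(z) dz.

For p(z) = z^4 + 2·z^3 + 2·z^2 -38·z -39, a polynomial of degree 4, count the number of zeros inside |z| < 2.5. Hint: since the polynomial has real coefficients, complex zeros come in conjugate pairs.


The zeros of p are: 3, (-2 + 3i), (-2 - 3i), -1.
Their magnitudes are: 3, 3.606, 3.606, 1.
Zeros with |z| < R = 2.5: -1.
Count = 1.
By the argument principle, (1/2πi) ∮_{|z|=R} p'(z)/p(z) dz equals exactly this count.

Number of zeros inside |z| < 2.5: 1.


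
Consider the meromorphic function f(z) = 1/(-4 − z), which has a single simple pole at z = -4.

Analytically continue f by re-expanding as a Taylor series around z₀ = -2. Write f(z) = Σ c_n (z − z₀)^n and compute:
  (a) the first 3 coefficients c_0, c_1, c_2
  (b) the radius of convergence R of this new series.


Let w = z − z₀, so z = z₀ + w.
Then -4 − z = -4 − (z₀ + w) = (-4 − z₀) − w = -2 − w.
f(z) = 1/(-2 − w) = (1/(-2)) · 1/(1 − w/(-2)) = Σ_{n≥0} w^n / (-2)^(n+1).
So c_n = 1/(-2)^(n+1):
  c_0 = 1/(-2)^1 = -1/2.
  c_1 = 1/(-2)^2 = 1/4.
  c_2 = 1/(-2)^3 = -1/8.
The series is valid for |w/d| < 1, i.e. |z − z₀| < |d|.
Radius of convergence: R = |-4 − z₀| = |-2| = 2 (distance from z₀ to the singularity z = -4).

c_0 = -1/2, c_1 = 1/4, c_2 = -1/8; R = 2.


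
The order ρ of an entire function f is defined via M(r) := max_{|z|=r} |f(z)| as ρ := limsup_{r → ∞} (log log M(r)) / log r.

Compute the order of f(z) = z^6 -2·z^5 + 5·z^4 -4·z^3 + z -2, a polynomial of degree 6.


|f(z)| ≤ Σ|c_k|·r^k = O(r^6) as r → ∞. Polynomial growth is O(e^{r^ε}) for every ε > 0 (since r^6/e^{r^ε} → 0), so ρ ≤ ε for all ε > 0, i.e. ρ = 0. Every nonconstant polynomial has order 0.
Therefore ρ = 0.

Order ρ = 0.


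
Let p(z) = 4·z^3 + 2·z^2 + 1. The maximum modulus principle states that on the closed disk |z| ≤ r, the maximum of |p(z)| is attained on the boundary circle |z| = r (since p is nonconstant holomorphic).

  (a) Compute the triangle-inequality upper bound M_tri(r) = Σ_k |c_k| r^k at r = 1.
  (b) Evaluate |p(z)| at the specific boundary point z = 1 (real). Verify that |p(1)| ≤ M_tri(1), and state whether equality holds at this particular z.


Coefficients: c_0 = 1, c_1 = 0, c_2 = 2, c_3 = 4. Radius r = 1.
Part (a). Triangle bound: M_tri(r) = Σ_k |c_k| r^k
  = |1|·1^0 + |0|·1^1 + |2|·1^2 + |4|·1^3
  = 1 + 0 + 2 + 4 = 7.
This bounds M(r) := max_{|z|=r} |p(z)| from above; equality holds iff all terms c_k z^k can be made to align in phase at a single z on |z|=r.
Part (b). At z = 1 (real, on the circle |z| = r):
  p(1) = (1)·1^0 + (0)·1^1 + (2)·1^2 + (4)·1^3 = 7.
  |p(1)| = 7.
Since all nonzero coefficients share the same sign, |p(1)| = 7 = M_tri(1); the triangle bound is attained at z = 1, so in fact M(r) = 7.

M_tri(1) = 7; |p(1)| = 7; equality at z=1: yes.


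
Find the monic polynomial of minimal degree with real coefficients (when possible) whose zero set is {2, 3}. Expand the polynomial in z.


The polynomial is p(z) = ∏_{α ∈ S} (z − α), where S = {2, 3}.
Expanding the product yields: p(z) = z^2 -5·z + 6.
The resulting polynomial has degree 2 and real coefficients as required.

p(z) = z^2 -5·z + 6.


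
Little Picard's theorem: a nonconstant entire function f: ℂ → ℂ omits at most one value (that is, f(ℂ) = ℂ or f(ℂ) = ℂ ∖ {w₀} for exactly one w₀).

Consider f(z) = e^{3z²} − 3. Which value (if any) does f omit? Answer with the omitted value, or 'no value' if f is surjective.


Little Picard bounds the complement of f(ℂ) to at most one point.
The exponent g(z) = 3z² is a nonconstant polynomial, hence surjective onto ℂ. So e^{g(z)} takes every value in {e^w : w ∈ ℂ} = ℂ ∖ {0}. Adding -3 shifts the range to ℂ ∖ {-3}. f omits exactly -3.

Omitted value: -3.


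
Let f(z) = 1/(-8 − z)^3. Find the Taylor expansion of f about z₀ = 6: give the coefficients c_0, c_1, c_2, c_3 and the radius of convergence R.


Let w = z − z₀, so z = z₀ + w.
Then -8 − z = -8 − (z₀ + w) = (-8 − z₀) − w = -14 − w.
f(z) = 1/(-14 − w)^3 = (1/(-14)^3) · (1 − w/(-14))^{−3}.
By the binomial series (1−u)^{−3} = Σ_{n≥0} C(n+2, 2) u^n for |u|<1, with u = w/(-14):
  c_n = C(n+2, 2) / (-14)^(n+3).
  c_0 = 1/(-14)^3 = -1/2744.
  c_1 = 3/(-14)^4 = 3/38416.
  c_2 = 6/(-14)^5 = -3/268912.
  c_3 = 10/(-14)^6 = 5/3764768.
The series is valid for |w/d| < 1, i.e. |z − z₀| < |d|.
Radius of convergence: R = |-8 − z₀| = |-14| = 14 (distance from z₀ to the singularity z = -8).

c_0 = -1/2744, c_1 = 3/38416, c_2 = -3/268912, c_3 = 5/3764768; R = 14.


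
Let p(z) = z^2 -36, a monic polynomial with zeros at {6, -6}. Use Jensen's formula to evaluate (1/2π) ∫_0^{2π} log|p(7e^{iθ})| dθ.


Zeros: -6, 6; r = 7.
Inside |z| < r: -6, 6. Outside (|z| ≥ r): ∅.
p(0) = -36, so log|p(0)| = log(36) = 3.5835.
Apply Jensen: I(r) = log|p(0)| + Σ_k log(r/|z_k|), summed over zeros inside |z| < r.
  log(r/|z_k|) for z_k = 6: log(7/6) = 0.1542
  log(r/|z_k|) for z_k = -6: log(7/6) = 0.1542
Sum over inside zeros: 0.3083.
I(r) = log|p(0)| + (inside sum) = 3.5835 + 0.3083 = 3.8918.
Closed form (all zeros inside, monic): I(r) = n·log(r) = 2·log(7) = 3.8918. ✓

I(r) ≈ 3.8918.


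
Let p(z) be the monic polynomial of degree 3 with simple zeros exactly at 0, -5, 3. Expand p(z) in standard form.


The polynomial is p(z) = ∏_{α ∈ S} (z − α), where S = {0, -5, 3}.
Expanding the product yields: p(z) = z^3 + 2·z^2 -15·z.
The resulting polynomial has degree 3 and real coefficients as required.

p(z) = z^3 + 2·z^2 -15·z.


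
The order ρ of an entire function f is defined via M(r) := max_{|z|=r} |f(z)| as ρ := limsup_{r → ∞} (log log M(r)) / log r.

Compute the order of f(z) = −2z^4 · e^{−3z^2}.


M(r) = max_{|z|=r} |-2|·|z|^4·|e^{−3z^2}| = 2·r^4 · e^{3r^2} (the factors attain their maxima compatibly on |z|=r). Then log M(r) = log 2 + 4·log r + 3r^2, dominated by the last term, so log log M(r) ~ 2·log r. The polynomial factor -2z^4 contributes only a log r term and does not affect the order. ρ = 2.
Therefore ρ = 2.

Order ρ = 2.


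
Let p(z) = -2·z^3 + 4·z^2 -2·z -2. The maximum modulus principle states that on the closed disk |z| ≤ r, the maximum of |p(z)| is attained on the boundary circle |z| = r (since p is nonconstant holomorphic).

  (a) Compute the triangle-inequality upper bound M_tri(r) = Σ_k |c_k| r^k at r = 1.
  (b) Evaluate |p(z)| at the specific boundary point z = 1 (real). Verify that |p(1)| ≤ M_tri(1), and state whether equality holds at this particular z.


Coefficients: c_0 = -2, c_1 = -2, c_2 = 4, c_3 = -2. Radius r = 1.
Part (a). Triangle bound: M_tri(r) = Σ_k |c_k| r^k
  = |-2|·1^0 + |-2|·1^1 + |4|·1^2 + |-2|·1^3
  = 2 + 2 + 4 + 2 = 10.
This bounds M(r) := max_{|z|=r} |p(z)| from above; equality holds iff all terms c_k z^k can be made to align in phase at a single z on |z|=r.
Part (b). At z = 1 (real, on the circle |z| = r):
  p(1) = (-2)·1^0 + (-2)·1^1 + (4)·1^2 + (-2)·1^3 = -2.
  |p(1)| = 2.
Check: |p(1)| = 2 ≤ 10 = M_tri(1). ✓ Equality does not hold at z = 1 (the coefficients have mixed signs, so the terms do not all align in phase there).

M_tri(1) = 10; |p(1)| = 2; equality at z=1: no.


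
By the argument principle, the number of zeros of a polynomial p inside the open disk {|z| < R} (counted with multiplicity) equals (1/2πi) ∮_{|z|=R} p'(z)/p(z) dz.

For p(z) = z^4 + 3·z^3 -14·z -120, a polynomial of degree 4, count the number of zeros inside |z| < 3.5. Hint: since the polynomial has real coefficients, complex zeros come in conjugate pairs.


The zeros of p are: (-1 + 3i), (-1 - 3i), -4, 3.
Their magnitudes are: 3.162, 3.162, 4, 3.
Zeros with |z| < R = 3.5: (-1 + 3i), (-1 - 3i), 3.
Count = 3.
By the argument principle, (1/2πi) ∮_{|z|=R} p'(z)/p(z) dz equals exactly this count.

Number of zeros inside |z| < 3.5: 3.


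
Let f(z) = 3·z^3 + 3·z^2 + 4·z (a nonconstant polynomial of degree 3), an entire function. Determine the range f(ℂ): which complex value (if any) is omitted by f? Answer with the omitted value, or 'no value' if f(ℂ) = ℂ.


Little Picard bounds the complement of f(ℂ) to at most one point.
For every w ∈ ℂ, the equation p(z) − w = 0 is a nonconstant polynomial in z and hence has at least one root by the fundamental theorem of algebra. So p is surjective onto ℂ, omitting no value.

Omitted value: no value.


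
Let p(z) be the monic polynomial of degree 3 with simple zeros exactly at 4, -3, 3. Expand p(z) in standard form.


The polynomial is p(z) = ∏_{α ∈ S} (z − α), where S = {4, -3, 3}.
Expanding the product yields: p(z) = z^3 -4·z^2 -9·z + 36.
The resulting polynomial has degree 3 and real coefficients as required.

p(z) = z^3 -4·z^2 -9·z + 36.


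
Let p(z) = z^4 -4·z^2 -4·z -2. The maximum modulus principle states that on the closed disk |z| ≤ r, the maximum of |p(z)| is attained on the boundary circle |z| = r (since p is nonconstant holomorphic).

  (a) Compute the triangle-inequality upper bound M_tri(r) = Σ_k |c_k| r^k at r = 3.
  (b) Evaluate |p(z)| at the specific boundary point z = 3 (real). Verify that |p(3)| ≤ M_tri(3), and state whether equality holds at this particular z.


Coefficients: c_0 = -2, c_1 = -4, c_2 = -4, c_3 = 0, c_4 = 1. Radius r = 3.
Part (a). Triangle bound: M_tri(r) = Σ_k |c_k| r^k
  = |-2|·3^0 + |-4|·3^1 + |-4|·3^2 + |0|·3^3 + |1|·3^4
  = 2 + 12 + 36 + 0 + 81 = 131.
This bounds M(r) := max_{|z|=r} |p(z)| from above; equality holds iff all terms c_k z^k can be made to align in phase at a single z on |z|=r.
Part (b). At z = 3 (real, on the circle |z| = r):
  p(3) = (-2)·3^0 + (-4)·3^1 + (-4)·3^2 + (0)·3^3 + (1)·3^4 = 31.
  |p(3)| = 31.
Check: |p(3)| = 31 ≤ 131 = M_tri(3). ✓ Equality does not hold at z = 3 (the coefficients have mixed signs, so the terms do not all align in phase there).

M_tri(3) = 131; |p(3)| = 31; equality at z=3: no.


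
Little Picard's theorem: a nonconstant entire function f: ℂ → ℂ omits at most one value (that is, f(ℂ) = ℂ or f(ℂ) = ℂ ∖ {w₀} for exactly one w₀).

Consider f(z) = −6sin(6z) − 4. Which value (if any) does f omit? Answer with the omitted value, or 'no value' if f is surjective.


Little Picard bounds the complement of f(ℂ) to at most one point.
sin is entire and surjective onto ℂ: for every w ∈ ℂ, sin(ζ) = w has a solution ζ ∈ ℂ (e.g., via the complex inverse arcsin). With ζ = 6z this gives z = ζ/(6). Then -6·sin(6z) takes every value in -6·ℂ = ℂ, and adding -4 is a bijection of ℂ. So f is surjective and omits no value. (Note: only on the real line is sin bounded by [−1, 1].)

Omitted value: no value.


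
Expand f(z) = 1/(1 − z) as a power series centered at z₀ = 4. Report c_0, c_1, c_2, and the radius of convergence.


Let w = z − z₀, so z = z₀ + w.
Then 1 − z = 1 − (z₀ + w) = (1 − z₀) − w = -3 − w.
f(z) = 1/(-3 − w) = (1/(-3)) · 1/(1 − w/(-3)) = Σ_{n≥0} w^n / (-3)^(n+1).
So c_n = 1/(-3)^(n+1):
  c_0 = 1/(-3)^1 = -1/3.
  c_1 = 1/(-3)^2 = 1/9.
  c_2 = 1/(-3)^3 = -1/27.
The series is valid for |w/d| < 1, i.e. |z − z₀| < |d|.
Radius of convergence: R = |1 − z₀| = |-3| = 3 (distance from z₀ to the singularity z = 1).

c_0 = -1/3, c_1 = 1/9, c_2 = -1/27; R = 3.


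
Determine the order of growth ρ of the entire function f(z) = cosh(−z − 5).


cosh(w) is a linear combination of e^{iw} and e^{−iw} (or e^w, e^{−w} in the hyperbolic case), so |cosh(w)| ≤ e^{|w|}. With w = −z − 5, |w| ≤ 1|z| + 5 = 1r + 5 on |z| = r, giving M(r) ≤ e^{1r + 5}, so ρ ≤ 1. On a suitable ray (z = it for sin/cos; z = t for sinh/cosh, t real → ∞), |cosh(−z − 5)| grows like e^{1|t|}/2, so ρ ≥ 1. Hence ρ = 1.
Therefore ρ = 1.

Order ρ = 1.


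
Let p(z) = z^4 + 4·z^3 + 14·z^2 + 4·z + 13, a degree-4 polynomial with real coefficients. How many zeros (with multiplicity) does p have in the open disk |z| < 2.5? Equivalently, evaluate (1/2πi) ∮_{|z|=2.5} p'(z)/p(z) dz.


The zeros of p are: (0 + 1i), (0 - 1i), (-2 + 3i), (-2 - 3i).
Their magnitudes are: 1, 1, 3.606, 3.606.
Zeros with |z| < R = 2.5: (0 + 1i), (0 - 1i).
Count = 2.
By the argument principle, (1/2πi) ∮_{|z|=R} p'(z)/p(z) dz equals exactly this count.

Number of zeros inside |z| < 2.5: 2.


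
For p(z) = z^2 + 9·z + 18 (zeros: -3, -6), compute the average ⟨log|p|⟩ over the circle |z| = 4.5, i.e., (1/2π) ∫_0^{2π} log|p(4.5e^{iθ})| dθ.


Zeros: -6, -3; r = 4.5.
Inside |z| < r: -3. Outside (|z| ≥ r): -6.
p(0) = 18, so log|p(0)| = log(18) = 2.8904.
Apply Jensen: I(r) = log|p(0)| + Σ_k log(r/|z_k|), summed over zeros inside |z| < r.
  log(r/|z_k|) for z_k = -3: log(4.5/3) = 0.4055
  Outside zeros (-6) contribute nothing to the Jensen sum.
Sum over inside zeros: 0.4055.
I(r) = log|p(0)| + (inside sum) = 2.8904 + 0.4055 = 3.2958.
Note: since some zeros are outside |z| ≤ r, the simplified n·log(r) form does NOT apply — only the inside zeros contribute.

I(r) ≈ 3.2958.


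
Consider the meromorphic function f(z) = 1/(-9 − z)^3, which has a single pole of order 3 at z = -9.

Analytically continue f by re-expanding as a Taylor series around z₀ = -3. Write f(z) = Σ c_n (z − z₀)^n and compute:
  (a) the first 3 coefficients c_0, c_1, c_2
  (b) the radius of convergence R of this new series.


Let w = z − z₀, so z = z₀ + w.
Then -9 − z = -9 − (z₀ + w) = (-9 − z₀) − w = -6 − w.
f(z) = 1/(-6 − w)^3 = (1/(-6)^3) · (1 − w/(-6))^{−3}.
By the binomial series (1−u)^{−3} = Σ_{n≥0} C(n+2, 2) u^n for |u|<1, with u = w/(-6):
  c_n = C(n+2, 2) / (-6)^(n+3).
  c_0 = 1/(-6)^3 = -1/216.
  c_1 = 3/(-6)^4 = 1/432.
  c_2 = 6/(-6)^5 = -1/1296.
The series is valid for |w/d| < 1, i.e. |z − z₀| < |d|.
Radius of convergence: R = |-9 − z₀| = |-6| = 6 (distance from z₀ to the singularity z = -9).

c_0 = -1/216, c_1 = 1/432, c_2 = -1/1296; R = 6.


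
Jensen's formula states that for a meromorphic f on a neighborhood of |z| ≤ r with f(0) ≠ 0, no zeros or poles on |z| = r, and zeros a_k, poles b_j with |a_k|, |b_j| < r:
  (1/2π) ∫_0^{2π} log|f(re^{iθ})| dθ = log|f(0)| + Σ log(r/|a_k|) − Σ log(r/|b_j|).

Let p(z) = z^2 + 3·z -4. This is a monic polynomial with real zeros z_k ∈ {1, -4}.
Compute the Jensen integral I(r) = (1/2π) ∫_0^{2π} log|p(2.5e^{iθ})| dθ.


Zeros: -4, 1; r = 2.5.
Inside |z| < r: 1. Outside (|z| ≥ r): -4.
p(0) = -4, so log|p(0)| = log(4) = 1.3863.
Apply Jensen: I(r) = log|p(0)| + Σ_k log(r/|z_k|), summed over zeros inside |z| < r.
  log(r/|z_k|) for z_k = 1: log(2.5/1) = 0.9163
  Outside zeros (-4) contribute nothing to the Jensen sum.
Sum over inside zeros: 0.9163.
I(r) = log|p(0)| + (inside sum) = 1.3863 + 0.9163 = 2.3026.
Note: since some zeros are outside |z| ≤ r, the simplified n·log(r) form does NOT apply — only the inside zeros contribute.

I(r) ≈ 2.3026.


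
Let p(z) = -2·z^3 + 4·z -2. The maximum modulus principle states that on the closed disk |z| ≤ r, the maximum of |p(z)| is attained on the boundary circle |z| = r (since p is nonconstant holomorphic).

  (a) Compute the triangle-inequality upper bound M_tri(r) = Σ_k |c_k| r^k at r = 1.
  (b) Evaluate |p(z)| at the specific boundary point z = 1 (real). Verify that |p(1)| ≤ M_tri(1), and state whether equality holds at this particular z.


Coefficients: c_0 = -2, c_1 = 4, c_2 = 0, c_3 = -2. Radius r = 1.
Part (a). Triangle bound: M_tri(r) = Σ_k |c_k| r^k
  = |-2|·1^0 + |4|·1^1 + |0|·1^2 + |-2|·1^3
  = 2 + 4 + 0 + 2 = 8.
This bounds M(r) := max_{|z|=r} |p(z)| from above; equality holds iff all terms c_k z^k can be made to align in phase at a single z on |z|=r.
Part (b). At z = 1 (real, on the circle |z| = r):
  p(1) = (-2)·1^0 + (4)·1^1 + (0)·1^2 + (-2)·1^3 = 0.
  |p(1)| = 0.
Check: |p(1)| = 0 ≤ 8 = M_tri(1). ✓ Equality does not hold at z = 1 (the coefficients have mixed signs, so the terms do not all align in phase there).

M_tri(1) = 8; |p(1)| = 0; equality at z=1: no.


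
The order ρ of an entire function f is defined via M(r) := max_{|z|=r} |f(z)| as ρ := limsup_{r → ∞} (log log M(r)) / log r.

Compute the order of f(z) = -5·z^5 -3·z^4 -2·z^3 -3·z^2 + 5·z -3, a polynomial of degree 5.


|f(z)| ≤ Σ|c_k|·r^k = O(r^5) as r → ∞. Polynomial growth is O(e^{r^ε}) for every ε > 0 (since r^5/e^{r^ε} → 0), so ρ ≤ ε for all ε > 0, i.e. ρ = 0. Every nonconstant polynomial has order 0.
Therefore ρ = 0.

Order ρ = 0.


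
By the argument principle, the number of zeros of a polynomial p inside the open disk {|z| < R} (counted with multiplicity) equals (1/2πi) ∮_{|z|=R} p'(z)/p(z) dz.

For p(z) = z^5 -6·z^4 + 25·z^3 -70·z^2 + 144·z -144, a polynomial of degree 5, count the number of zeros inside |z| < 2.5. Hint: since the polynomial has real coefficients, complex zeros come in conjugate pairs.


The zeros of p are: (2 + 2i), (2 - 2i), (0 + 3i), (0 - 3i), 2.
Their magnitudes are: 2.828, 2.828, 3, 3, 2.
Zeros with |z| < R = 2.5: 2.
Count = 1.
By the argument principle, (1/2πi) ∮_{|z|=R} p'(z)/p(z) dz equals exactly this count.

Number of zeros inside |z| < 2.5: 1.


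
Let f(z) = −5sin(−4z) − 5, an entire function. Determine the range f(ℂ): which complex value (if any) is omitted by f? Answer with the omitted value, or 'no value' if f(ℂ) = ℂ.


Little Picard bounds the complement of f(ℂ) to at most one point.
sin is entire and surjective onto ℂ: for every w ∈ ℂ, sin(ζ) = w has a solution ζ ∈ ℂ (e.g., via the complex inverse arcsin). With ζ = −4z this gives z = ζ/(-4). Then -5·sin(−4z) takes every value in -5·ℂ = ℂ, and adding -5 is a bijection of ℂ. So f is surjective and omits no value. (Note: only on the real line is sin bounded by [−1, 1].)

Omitted value: no value.
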